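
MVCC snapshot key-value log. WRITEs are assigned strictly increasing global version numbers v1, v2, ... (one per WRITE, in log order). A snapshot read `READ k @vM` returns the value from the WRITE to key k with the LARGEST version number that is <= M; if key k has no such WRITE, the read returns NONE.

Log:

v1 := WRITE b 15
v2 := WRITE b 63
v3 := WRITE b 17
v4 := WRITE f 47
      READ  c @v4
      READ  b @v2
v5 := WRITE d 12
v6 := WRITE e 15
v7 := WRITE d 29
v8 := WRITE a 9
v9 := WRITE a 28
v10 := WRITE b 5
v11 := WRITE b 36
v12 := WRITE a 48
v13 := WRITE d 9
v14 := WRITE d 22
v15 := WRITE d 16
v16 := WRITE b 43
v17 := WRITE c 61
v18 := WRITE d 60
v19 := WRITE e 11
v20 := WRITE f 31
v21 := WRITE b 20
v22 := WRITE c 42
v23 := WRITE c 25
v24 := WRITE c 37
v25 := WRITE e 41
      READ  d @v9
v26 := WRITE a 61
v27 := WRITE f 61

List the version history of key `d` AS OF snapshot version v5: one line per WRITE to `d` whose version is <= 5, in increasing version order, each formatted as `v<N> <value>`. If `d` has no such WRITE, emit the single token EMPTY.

Scan writes for key=d with version <= 5:
  v1 WRITE b 15 -> skip
  v2 WRITE b 63 -> skip
  v3 WRITE b 17 -> skip
  v4 WRITE f 47 -> skip
  v5 WRITE d 12 -> keep
  v6 WRITE e 15 -> skip
  v7 WRITE d 29 -> drop (> snap)
  v8 WRITE a 9 -> skip
  v9 WRITE a 28 -> skip
  v10 WRITE b 5 -> skip
  v11 WRITE b 36 -> skip
  v12 WRITE a 48 -> skip
  v13 WRITE d 9 -> drop (> snap)
  v14 WRITE d 22 -> drop (> snap)
  v15 WRITE d 16 -> drop (> snap)
  v16 WRITE b 43 -> skip
  v17 WRITE c 61 -> skip
  v18 WRITE d 60 -> drop (> snap)
  v19 WRITE e 11 -> skip
  v20 WRITE f 31 -> skip
  v21 WRITE b 20 -> skip
  v22 WRITE c 42 -> skip
  v23 WRITE c 25 -> skip
  v24 WRITE c 37 -> skip
  v25 WRITE e 41 -> skip
  v26 WRITE a 61 -> skip
  v27 WRITE f 61 -> skip
Collected: [(5, 12)]

Answer: v5 12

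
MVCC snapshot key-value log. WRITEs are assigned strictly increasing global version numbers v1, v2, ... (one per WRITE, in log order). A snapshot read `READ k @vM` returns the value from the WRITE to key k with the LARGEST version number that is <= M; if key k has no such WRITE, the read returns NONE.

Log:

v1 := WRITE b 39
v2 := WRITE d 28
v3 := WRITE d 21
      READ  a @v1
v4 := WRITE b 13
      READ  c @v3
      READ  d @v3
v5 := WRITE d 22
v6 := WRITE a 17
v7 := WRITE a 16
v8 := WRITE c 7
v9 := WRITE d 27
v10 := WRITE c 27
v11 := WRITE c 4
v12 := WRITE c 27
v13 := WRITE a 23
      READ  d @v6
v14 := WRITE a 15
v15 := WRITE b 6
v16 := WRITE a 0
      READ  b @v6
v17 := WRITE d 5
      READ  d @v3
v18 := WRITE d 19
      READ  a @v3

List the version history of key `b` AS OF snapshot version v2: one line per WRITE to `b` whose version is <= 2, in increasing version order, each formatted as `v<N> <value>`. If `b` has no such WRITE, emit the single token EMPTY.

Scan writes for key=b with version <= 2:
  v1 WRITE b 39 -> keep
  v2 WRITE d 28 -> skip
  v3 WRITE d 21 -> skip
  v4 WRITE b 13 -> drop (> snap)
  v5 WRITE d 22 -> skip
  v6 WRITE a 17 -> skip
  v7 WRITE a 16 -> skip
  v8 WRITE c 7 -> skip
  v9 WRITE d 27 -> skip
  v10 WRITE c 27 -> skip
  v11 WRITE c 4 -> skip
  v12 WRITE c 27 -> skip
  v13 WRITE a 23 -> skip
  v14 WRITE a 15 -> skip
  v15 WRITE b 6 -> drop (> snap)
  v16 WRITE a 0 -> skip
  v17 WRITE d 5 -> skip
  v18 WRITE d 19 -> skip
Collected: [(1, 39)]

Answer: v1 39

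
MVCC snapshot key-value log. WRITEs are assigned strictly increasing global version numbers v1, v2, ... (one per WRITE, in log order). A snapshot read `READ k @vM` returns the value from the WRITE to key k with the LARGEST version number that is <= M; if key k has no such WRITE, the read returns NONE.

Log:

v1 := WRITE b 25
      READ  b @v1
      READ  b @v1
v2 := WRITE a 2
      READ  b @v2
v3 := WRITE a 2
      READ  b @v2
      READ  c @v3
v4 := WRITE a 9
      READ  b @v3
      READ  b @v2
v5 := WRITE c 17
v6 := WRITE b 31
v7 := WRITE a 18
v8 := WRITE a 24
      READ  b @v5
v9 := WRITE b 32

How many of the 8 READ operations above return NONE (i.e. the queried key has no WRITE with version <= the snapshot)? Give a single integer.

Answer: 1

Derivation:
v1: WRITE b=25  (b history now [(1, 25)])
READ b @v1: history=[(1, 25)] -> pick v1 -> 25
READ b @v1: history=[(1, 25)] -> pick v1 -> 25
v2: WRITE a=2  (a history now [(2, 2)])
READ b @v2: history=[(1, 25)] -> pick v1 -> 25
v3: WRITE a=2  (a history now [(2, 2), (3, 2)])
READ b @v2: history=[(1, 25)] -> pick v1 -> 25
READ c @v3: history=[] -> no version <= 3 -> NONE
v4: WRITE a=9  (a history now [(2, 2), (3, 2), (4, 9)])
READ b @v3: history=[(1, 25)] -> pick v1 -> 25
READ b @v2: history=[(1, 25)] -> pick v1 -> 25
v5: WRITE c=17  (c history now [(5, 17)])
v6: WRITE b=31  (b history now [(1, 25), (6, 31)])
v7: WRITE a=18  (a history now [(2, 2), (3, 2), (4, 9), (7, 18)])
v8: WRITE a=24  (a history now [(2, 2), (3, 2), (4, 9), (7, 18), (8, 24)])
READ b @v5: history=[(1, 25), (6, 31)] -> pick v1 -> 25
v9: WRITE b=32  (b history now [(1, 25), (6, 31), (9, 32)])
Read results in order: ['25', '25', '25', '25', 'NONE', '25', '25', '25']
NONE count = 1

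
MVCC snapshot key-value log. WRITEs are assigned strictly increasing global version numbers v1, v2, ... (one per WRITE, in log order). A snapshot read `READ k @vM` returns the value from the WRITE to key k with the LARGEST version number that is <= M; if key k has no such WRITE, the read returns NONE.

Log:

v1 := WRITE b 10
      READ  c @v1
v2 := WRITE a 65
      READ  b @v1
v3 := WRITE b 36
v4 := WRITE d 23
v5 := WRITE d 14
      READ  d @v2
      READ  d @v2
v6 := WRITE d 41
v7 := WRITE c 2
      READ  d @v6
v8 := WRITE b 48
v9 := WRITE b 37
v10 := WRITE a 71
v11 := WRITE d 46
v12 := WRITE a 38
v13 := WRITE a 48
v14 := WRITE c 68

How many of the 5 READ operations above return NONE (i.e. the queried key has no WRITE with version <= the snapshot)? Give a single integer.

Answer: 3

Derivation:
v1: WRITE b=10  (b history now [(1, 10)])
READ c @v1: history=[] -> no version <= 1 -> NONE
v2: WRITE a=65  (a history now [(2, 65)])
READ b @v1: history=[(1, 10)] -> pick v1 -> 10
v3: WRITE b=36  (b history now [(1, 10), (3, 36)])
v4: WRITE d=23  (d history now [(4, 23)])
v5: WRITE d=14  (d history now [(4, 23), (5, 14)])
READ d @v2: history=[(4, 23), (5, 14)] -> no version <= 2 -> NONE
READ d @v2: history=[(4, 23), (5, 14)] -> no version <= 2 -> NONE
v6: WRITE d=41  (d history now [(4, 23), (5, 14), (6, 41)])
v7: WRITE c=2  (c history now [(7, 2)])
READ d @v6: history=[(4, 23), (5, 14), (6, 41)] -> pick v6 -> 41
v8: WRITE b=48  (b history now [(1, 10), (3, 36), (8, 48)])
v9: WRITE b=37  (b history now [(1, 10), (3, 36), (8, 48), (9, 37)])
v10: WRITE a=71  (a history now [(2, 65), (10, 71)])
v11: WRITE d=46  (d history now [(4, 23), (5, 14), (6, 41), (11, 46)])
v12: WRITE a=38  (a history now [(2, 65), (10, 71), (12, 38)])
v13: WRITE a=48  (a history now [(2, 65), (10, 71), (12, 38), (13, 48)])
v14: WRITE c=68  (c history now [(7, 2), (14, 68)])
Read results in order: ['NONE', '10', 'NONE', 'NONE', '41']
NONE count = 3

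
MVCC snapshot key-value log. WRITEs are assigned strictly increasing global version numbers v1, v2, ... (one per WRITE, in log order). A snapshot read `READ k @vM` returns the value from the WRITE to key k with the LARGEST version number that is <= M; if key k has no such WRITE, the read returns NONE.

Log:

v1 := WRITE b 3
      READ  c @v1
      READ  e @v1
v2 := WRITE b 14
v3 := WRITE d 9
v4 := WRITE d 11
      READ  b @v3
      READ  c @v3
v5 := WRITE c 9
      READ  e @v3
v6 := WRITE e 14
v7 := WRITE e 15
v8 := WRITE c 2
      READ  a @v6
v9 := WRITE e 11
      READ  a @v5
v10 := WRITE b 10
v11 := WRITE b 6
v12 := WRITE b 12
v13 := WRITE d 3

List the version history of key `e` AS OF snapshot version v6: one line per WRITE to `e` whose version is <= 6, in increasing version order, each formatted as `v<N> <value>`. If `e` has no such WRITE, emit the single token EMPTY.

Scan writes for key=e with version <= 6:
  v1 WRITE b 3 -> skip
  v2 WRITE b 14 -> skip
  v3 WRITE d 9 -> skip
  v4 WRITE d 11 -> skip
  v5 WRITE c 9 -> skip
  v6 WRITE e 14 -> keep
  v7 WRITE e 15 -> drop (> snap)
  v8 WRITE c 2 -> skip
  v9 WRITE e 11 -> drop (> snap)
  v10 WRITE b 10 -> skip
  v11 WRITE b 6 -> skip
  v12 WRITE b 12 -> skip
  v13 WRITE d 3 -> skip
Collected: [(6, 14)]

Answer: v6 14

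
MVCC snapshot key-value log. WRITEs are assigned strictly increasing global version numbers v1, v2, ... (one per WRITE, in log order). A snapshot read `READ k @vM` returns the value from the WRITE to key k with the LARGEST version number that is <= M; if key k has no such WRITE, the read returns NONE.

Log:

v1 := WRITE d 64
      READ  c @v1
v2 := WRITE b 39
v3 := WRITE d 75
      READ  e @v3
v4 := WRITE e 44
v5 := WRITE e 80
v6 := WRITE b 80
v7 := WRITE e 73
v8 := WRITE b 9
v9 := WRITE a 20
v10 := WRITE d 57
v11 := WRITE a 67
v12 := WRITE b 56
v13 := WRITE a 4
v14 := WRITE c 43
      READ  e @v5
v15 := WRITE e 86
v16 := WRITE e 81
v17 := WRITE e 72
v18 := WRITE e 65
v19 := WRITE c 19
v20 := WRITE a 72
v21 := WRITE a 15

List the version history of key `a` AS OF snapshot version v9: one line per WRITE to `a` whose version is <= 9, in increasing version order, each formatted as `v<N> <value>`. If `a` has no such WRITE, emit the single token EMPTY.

Scan writes for key=a with version <= 9:
  v1 WRITE d 64 -> skip
  v2 WRITE b 39 -> skip
  v3 WRITE d 75 -> skip
  v4 WRITE e 44 -> skip
  v5 WRITE e 80 -> skip
  v6 WRITE b 80 -> skip
  v7 WRITE e 73 -> skip
  v8 WRITE b 9 -> skip
  v9 WRITE a 20 -> keep
  v10 WRITE d 57 -> skip
  v11 WRITE a 67 -> drop (> snap)
  v12 WRITE b 56 -> skip
  v13 WRITE a 4 -> drop (> snap)
  v14 WRITE c 43 -> skip
  v15 WRITE e 86 -> skip
  v16 WRITE e 81 -> skip
  v17 WRITE e 72 -> skip
  v18 WRITE e 65 -> skip
  v19 WRITE c 19 -> skip
  v20 WRITE a 72 -> drop (> snap)
  v21 WRITE a 15 -> drop (> snap)
Collected: [(9, 20)]

Answer: v9 20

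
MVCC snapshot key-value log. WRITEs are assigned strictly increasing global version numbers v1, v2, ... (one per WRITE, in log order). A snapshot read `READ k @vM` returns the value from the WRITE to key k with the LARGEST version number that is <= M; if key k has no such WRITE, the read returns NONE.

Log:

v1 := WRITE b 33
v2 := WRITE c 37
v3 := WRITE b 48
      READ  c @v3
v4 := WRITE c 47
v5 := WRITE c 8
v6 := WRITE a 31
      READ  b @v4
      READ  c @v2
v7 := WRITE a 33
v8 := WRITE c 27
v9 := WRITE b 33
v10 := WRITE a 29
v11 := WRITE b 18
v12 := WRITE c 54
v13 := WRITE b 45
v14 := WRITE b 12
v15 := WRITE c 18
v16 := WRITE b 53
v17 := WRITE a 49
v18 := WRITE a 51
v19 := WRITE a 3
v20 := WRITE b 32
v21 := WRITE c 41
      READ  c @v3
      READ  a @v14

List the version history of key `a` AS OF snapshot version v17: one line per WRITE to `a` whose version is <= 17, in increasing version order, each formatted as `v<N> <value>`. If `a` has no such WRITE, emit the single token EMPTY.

Answer: v6 31
v7 33
v10 29
v17 49

Derivation:
Scan writes for key=a with version <= 17:
  v1 WRITE b 33 -> skip
  v2 WRITE c 37 -> skip
  v3 WRITE b 48 -> skip
  v4 WRITE c 47 -> skip
  v5 WRITE c 8 -> skip
  v6 WRITE a 31 -> keep
  v7 WRITE a 33 -> keep
  v8 WRITE c 27 -> skip
  v9 WRITE b 33 -> skip
  v10 WRITE a 29 -> keep
  v11 WRITE b 18 -> skip
  v12 WRITE c 54 -> skip
  v13 WRITE b 45 -> skip
  v14 WRITE b 12 -> skip
  v15 WRITE c 18 -> skip
  v16 WRITE b 53 -> skip
  v17 WRITE a 49 -> keep
  v18 WRITE a 51 -> drop (> snap)
  v19 WRITE a 3 -> drop (> snap)
  v20 WRITE b 32 -> skip
  v21 WRITE c 41 -> skip
Collected: [(6, 31), (7, 33), (10, 29), (17, 49)]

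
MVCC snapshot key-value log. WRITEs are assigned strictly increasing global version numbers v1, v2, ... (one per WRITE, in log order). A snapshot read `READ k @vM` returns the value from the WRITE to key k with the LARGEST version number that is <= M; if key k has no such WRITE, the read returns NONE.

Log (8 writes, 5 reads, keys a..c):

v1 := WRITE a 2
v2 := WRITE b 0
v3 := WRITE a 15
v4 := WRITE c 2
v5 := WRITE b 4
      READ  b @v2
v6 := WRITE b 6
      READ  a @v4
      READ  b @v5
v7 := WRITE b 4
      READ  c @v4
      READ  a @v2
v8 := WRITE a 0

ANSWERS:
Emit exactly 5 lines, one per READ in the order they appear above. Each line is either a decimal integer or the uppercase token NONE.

v1: WRITE a=2  (a history now [(1, 2)])
v2: WRITE b=0  (b history now [(2, 0)])
v3: WRITE a=15  (a history now [(1, 2), (3, 15)])
v4: WRITE c=2  (c history now [(4, 2)])
v5: WRITE b=4  (b history now [(2, 0), (5, 4)])
READ b @v2: history=[(2, 0), (5, 4)] -> pick v2 -> 0
v6: WRITE b=6  (b history now [(2, 0), (5, 4), (6, 6)])
READ a @v4: history=[(1, 2), (3, 15)] -> pick v3 -> 15
READ b @v5: history=[(2, 0), (5, 4), (6, 6)] -> pick v5 -> 4
v7: WRITE b=4  (b history now [(2, 0), (5, 4), (6, 6), (7, 4)])
READ c @v4: history=[(4, 2)] -> pick v4 -> 2
READ a @v2: history=[(1, 2), (3, 15)] -> pick v1 -> 2
v8: WRITE a=0  (a history now [(1, 2), (3, 15), (8, 0)])

Answer: 0
15
4
2
2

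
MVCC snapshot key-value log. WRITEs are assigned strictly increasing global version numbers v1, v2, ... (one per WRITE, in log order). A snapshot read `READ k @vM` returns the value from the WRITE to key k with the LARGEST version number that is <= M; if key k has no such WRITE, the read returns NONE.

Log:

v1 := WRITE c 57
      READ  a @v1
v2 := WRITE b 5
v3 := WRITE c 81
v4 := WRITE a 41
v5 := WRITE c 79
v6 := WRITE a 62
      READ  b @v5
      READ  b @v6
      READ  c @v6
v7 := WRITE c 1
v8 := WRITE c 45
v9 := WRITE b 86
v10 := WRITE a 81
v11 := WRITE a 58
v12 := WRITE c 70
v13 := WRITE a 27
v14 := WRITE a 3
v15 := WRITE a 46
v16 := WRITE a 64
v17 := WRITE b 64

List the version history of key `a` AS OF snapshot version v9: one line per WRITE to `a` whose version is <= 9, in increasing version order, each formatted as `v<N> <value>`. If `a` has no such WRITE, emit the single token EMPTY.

Scan writes for key=a with version <= 9:
  v1 WRITE c 57 -> skip
  v2 WRITE b 5 -> skip
  v3 WRITE c 81 -> skip
  v4 WRITE a 41 -> keep
  v5 WRITE c 79 -> skip
  v6 WRITE a 62 -> keep
  v7 WRITE c 1 -> skip
  v8 WRITE c 45 -> skip
  v9 WRITE b 86 -> skip
  v10 WRITE a 81 -> drop (> snap)
  v11 WRITE a 58 -> drop (> snap)
  v12 WRITE c 70 -> skip
  v13 WRITE a 27 -> drop (> snap)
  v14 WRITE a 3 -> drop (> snap)
  v15 WRITE a 46 -> drop (> snap)
  v16 WRITE a 64 -> drop (> snap)
  v17 WRITE b 64 -> skip
Collected: [(4, 41), (6, 62)]

Answer: v4 41
v6 62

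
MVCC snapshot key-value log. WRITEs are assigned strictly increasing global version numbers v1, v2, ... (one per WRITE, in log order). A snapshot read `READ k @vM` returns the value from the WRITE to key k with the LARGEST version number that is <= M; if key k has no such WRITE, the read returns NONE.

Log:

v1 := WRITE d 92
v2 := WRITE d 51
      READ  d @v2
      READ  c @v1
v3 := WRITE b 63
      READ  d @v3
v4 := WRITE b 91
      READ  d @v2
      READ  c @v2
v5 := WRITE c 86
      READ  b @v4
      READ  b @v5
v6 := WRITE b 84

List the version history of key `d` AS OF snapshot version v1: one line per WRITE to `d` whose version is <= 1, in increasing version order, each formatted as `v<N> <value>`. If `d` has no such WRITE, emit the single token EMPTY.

Answer: v1 92

Derivation:
Scan writes for key=d with version <= 1:
  v1 WRITE d 92 -> keep
  v2 WRITE d 51 -> drop (> snap)
  v3 WRITE b 63 -> skip
  v4 WRITE b 91 -> skip
  v5 WRITE c 86 -> skip
  v6 WRITE b 84 -> skip
Collected: [(1, 92)]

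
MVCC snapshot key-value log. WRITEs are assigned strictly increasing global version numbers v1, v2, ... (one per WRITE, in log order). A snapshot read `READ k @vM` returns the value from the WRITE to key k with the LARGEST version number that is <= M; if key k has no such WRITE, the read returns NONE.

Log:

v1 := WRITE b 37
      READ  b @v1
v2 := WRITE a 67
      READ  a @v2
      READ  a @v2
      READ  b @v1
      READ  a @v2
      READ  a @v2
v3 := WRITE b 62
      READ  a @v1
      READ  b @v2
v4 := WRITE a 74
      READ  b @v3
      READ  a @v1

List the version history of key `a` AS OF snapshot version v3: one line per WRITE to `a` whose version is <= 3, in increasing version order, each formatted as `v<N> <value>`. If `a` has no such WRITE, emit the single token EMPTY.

Scan writes for key=a with version <= 3:
  v1 WRITE b 37 -> skip
  v2 WRITE a 67 -> keep
  v3 WRITE b 62 -> skip
  v4 WRITE a 74 -> drop (> snap)
Collected: [(2, 67)]

Answer: v2 67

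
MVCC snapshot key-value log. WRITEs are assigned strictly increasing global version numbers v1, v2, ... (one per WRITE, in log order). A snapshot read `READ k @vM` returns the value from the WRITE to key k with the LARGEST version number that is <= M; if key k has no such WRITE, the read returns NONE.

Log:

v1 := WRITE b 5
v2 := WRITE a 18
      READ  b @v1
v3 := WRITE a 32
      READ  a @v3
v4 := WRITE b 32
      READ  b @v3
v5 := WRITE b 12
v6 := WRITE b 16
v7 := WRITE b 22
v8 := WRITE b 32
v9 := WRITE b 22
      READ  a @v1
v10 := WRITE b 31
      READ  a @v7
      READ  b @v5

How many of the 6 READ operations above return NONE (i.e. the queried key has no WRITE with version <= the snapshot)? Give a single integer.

v1: WRITE b=5  (b history now [(1, 5)])
v2: WRITE a=18  (a history now [(2, 18)])
READ b @v1: history=[(1, 5)] -> pick v1 -> 5
v3: WRITE a=32  (a history now [(2, 18), (3, 32)])
READ a @v3: history=[(2, 18), (3, 32)] -> pick v3 -> 32
v4: WRITE b=32  (b history now [(1, 5), (4, 32)])
READ b @v3: history=[(1, 5), (4, 32)] -> pick v1 -> 5
v5: WRITE b=12  (b history now [(1, 5), (4, 32), (5, 12)])
v6: WRITE b=16  (b history now [(1, 5), (4, 32), (5, 12), (6, 16)])
v7: WRITE b=22  (b history now [(1, 5), (4, 32), (5, 12), (6, 16), (7, 22)])
v8: WRITE b=32  (b history now [(1, 5), (4, 32), (5, 12), (6, 16), (7, 22), (8, 32)])
v9: WRITE b=22  (b history now [(1, 5), (4, 32), (5, 12), (6, 16), (7, 22), (8, 32), (9, 22)])
READ a @v1: history=[(2, 18), (3, 32)] -> no version <= 1 -> NONE
v10: WRITE b=31  (b history now [(1, 5), (4, 32), (5, 12), (6, 16), (7, 22), (8, 32), (9, 22), (10, 31)])
READ a @v7: history=[(2, 18), (3, 32)] -> pick v3 -> 32
READ b @v5: history=[(1, 5), (4, 32), (5, 12), (6, 16), (7, 22), (8, 32), (9, 22), (10, 31)] -> pick v5 -> 12
Read results in order: ['5', '32', '5', 'NONE', '32', '12']
NONE count = 1

Answer: 1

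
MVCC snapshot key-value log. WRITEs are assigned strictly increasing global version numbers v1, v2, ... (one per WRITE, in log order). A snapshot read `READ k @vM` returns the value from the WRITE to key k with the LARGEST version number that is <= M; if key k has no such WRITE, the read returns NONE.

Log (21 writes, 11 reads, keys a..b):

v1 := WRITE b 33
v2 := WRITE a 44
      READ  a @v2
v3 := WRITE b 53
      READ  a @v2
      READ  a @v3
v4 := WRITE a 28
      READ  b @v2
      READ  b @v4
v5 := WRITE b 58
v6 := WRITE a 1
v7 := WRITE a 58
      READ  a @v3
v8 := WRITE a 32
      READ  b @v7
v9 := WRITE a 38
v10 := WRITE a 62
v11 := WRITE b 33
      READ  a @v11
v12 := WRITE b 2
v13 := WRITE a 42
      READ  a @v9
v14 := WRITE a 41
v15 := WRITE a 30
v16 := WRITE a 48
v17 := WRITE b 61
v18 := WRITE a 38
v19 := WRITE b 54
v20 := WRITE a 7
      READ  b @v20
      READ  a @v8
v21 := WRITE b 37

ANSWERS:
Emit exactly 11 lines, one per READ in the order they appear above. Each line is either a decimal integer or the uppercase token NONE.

v1: WRITE b=33  (b history now [(1, 33)])
v2: WRITE a=44  (a history now [(2, 44)])
READ a @v2: history=[(2, 44)] -> pick v2 -> 44
v3: WRITE b=53  (b history now [(1, 33), (3, 53)])
READ a @v2: history=[(2, 44)] -> pick v2 -> 44
READ a @v3: history=[(2, 44)] -> pick v2 -> 44
v4: WRITE a=28  (a history now [(2, 44), (4, 28)])
READ b @v2: history=[(1, 33), (3, 53)] -> pick v1 -> 33
READ b @v4: history=[(1, 33), (3, 53)] -> pick v3 -> 53
v5: WRITE b=58  (b history now [(1, 33), (3, 53), (5, 58)])
v6: WRITE a=1  (a history now [(2, 44), (4, 28), (6, 1)])
v7: WRITE a=58  (a history now [(2, 44), (4, 28), (6, 1), (7, 58)])
READ a @v3: history=[(2, 44), (4, 28), (6, 1), (7, 58)] -> pick v2 -> 44
v8: WRITE a=32  (a history now [(2, 44), (4, 28), (6, 1), (7, 58), (8, 32)])
READ b @v7: history=[(1, 33), (3, 53), (5, 58)] -> pick v5 -> 58
v9: WRITE a=38  (a history now [(2, 44), (4, 28), (6, 1), (7, 58), (8, 32), (9, 38)])
v10: WRITE a=62  (a history now [(2, 44), (4, 28), (6, 1), (7, 58), (8, 32), (9, 38), (10, 62)])
v11: WRITE b=33  (b history now [(1, 33), (3, 53), (5, 58), (11, 33)])
READ a @v11: history=[(2, 44), (4, 28), (6, 1), (7, 58), (8, 32), (9, 38), (10, 62)] -> pick v10 -> 62
v12: WRITE b=2  (b history now [(1, 33), (3, 53), (5, 58), (11, 33), (12, 2)])
v13: WRITE a=42  (a history now [(2, 44), (4, 28), (6, 1), (7, 58), (8, 32), (9, 38), (10, 62), (13, 42)])
READ a @v9: history=[(2, 44), (4, 28), (6, 1), (7, 58), (8, 32), (9, 38), (10, 62), (13, 42)] -> pick v9 -> 38
v14: WRITE a=41  (a history now [(2, 44), (4, 28), (6, 1), (7, 58), (8, 32), (9, 38), (10, 62), (13, 42), (14, 41)])
v15: WRITE a=30  (a history now [(2, 44), (4, 28), (6, 1), (7, 58), (8, 32), (9, 38), (10, 62), (13, 42), (14, 41), (15, 30)])
v16: WRITE a=48  (a history now [(2, 44), (4, 28), (6, 1), (7, 58), (8, 32), (9, 38), (10, 62), (13, 42), (14, 41), (15, 30), (16, 48)])
v17: WRITE b=61  (b history now [(1, 33), (3, 53), (5, 58), (11, 33), (12, 2), (17, 61)])
v18: WRITE a=38  (a history now [(2, 44), (4, 28), (6, 1), (7, 58), (8, 32), (9, 38), (10, 62), (13, 42), (14, 41), (15, 30), (16, 48), (18, 38)])
v19: WRITE b=54  (b history now [(1, 33), (3, 53), (5, 58), (11, 33), (12, 2), (17, 61), (19, 54)])
v20: WRITE a=7  (a history now [(2, 44), (4, 28), (6, 1), (7, 58), (8, 32), (9, 38), (10, 62), (13, 42), (14, 41), (15, 30), (16, 48), (18, 38), (20, 7)])
READ b @v20: history=[(1, 33), (3, 53), (5, 58), (11, 33), (12, 2), (17, 61), (19, 54)] -> pick v19 -> 54
READ a @v8: history=[(2, 44), (4, 28), (6, 1), (7, 58), (8, 32), (9, 38), (10, 62), (13, 42), (14, 41), (15, 30), (16, 48), (18, 38), (20, 7)] -> pick v8 -> 32
v21: WRITE b=37  (b history now [(1, 33), (3, 53), (5, 58), (11, 33), (12, 2), (17, 61), (19, 54), (21, 37)])

Answer: 44
44
44
33
53
44
58
62
38
54
32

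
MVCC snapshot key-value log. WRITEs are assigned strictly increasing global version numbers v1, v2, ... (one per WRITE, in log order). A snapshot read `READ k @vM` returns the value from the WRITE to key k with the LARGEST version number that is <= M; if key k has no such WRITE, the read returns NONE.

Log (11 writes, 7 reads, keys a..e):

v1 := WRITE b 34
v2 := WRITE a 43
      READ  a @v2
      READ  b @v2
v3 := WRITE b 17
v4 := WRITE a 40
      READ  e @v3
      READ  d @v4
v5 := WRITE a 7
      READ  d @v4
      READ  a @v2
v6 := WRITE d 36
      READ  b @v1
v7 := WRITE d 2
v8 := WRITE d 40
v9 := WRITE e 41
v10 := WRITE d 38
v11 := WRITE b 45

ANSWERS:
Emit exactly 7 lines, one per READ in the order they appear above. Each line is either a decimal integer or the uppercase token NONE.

Answer: 43
34
NONE
NONE
NONE
43
34

Derivation:
v1: WRITE b=34  (b history now [(1, 34)])
v2: WRITE a=43  (a history now [(2, 43)])
READ a @v2: history=[(2, 43)] -> pick v2 -> 43
READ b @v2: history=[(1, 34)] -> pick v1 -> 34
v3: WRITE b=17  (b history now [(1, 34), (3, 17)])
v4: WRITE a=40  (a history now [(2, 43), (4, 40)])
READ e @v3: history=[] -> no version <= 3 -> NONE
READ d @v4: history=[] -> no version <= 4 -> NONE
v5: WRITE a=7  (a history now [(2, 43), (4, 40), (5, 7)])
READ d @v4: history=[] -> no version <= 4 -> NONE
READ a @v2: history=[(2, 43), (4, 40), (5, 7)] -> pick v2 -> 43
v6: WRITE d=36  (d history now [(6, 36)])
READ b @v1: history=[(1, 34), (3, 17)] -> pick v1 -> 34
v7: WRITE d=2  (d history now [(6, 36), (7, 2)])
v8: WRITE d=40  (d history now [(6, 36), (7, 2), (8, 40)])
v9: WRITE e=41  (e history now [(9, 41)])
v10: WRITE d=38  (d history now [(6, 36), (7, 2), (8, 40), (10, 38)])
v11: WRITE b=45  (b history now [(1, 34), (3, 17), (11, 45)])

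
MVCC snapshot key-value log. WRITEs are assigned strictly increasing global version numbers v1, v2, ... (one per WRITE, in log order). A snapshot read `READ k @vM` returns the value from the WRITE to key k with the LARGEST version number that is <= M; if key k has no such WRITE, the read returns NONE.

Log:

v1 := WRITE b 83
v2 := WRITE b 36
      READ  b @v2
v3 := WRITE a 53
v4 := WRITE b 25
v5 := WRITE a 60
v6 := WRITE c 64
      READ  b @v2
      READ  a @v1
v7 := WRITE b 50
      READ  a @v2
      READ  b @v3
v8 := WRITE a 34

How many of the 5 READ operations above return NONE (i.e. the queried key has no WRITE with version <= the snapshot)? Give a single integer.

v1: WRITE b=83  (b history now [(1, 83)])
v2: WRITE b=36  (b history now [(1, 83), (2, 36)])
READ b @v2: history=[(1, 83), (2, 36)] -> pick v2 -> 36
v3: WRITE a=53  (a history now [(3, 53)])
v4: WRITE b=25  (b history now [(1, 83), (2, 36), (4, 25)])
v5: WRITE a=60  (a history now [(3, 53), (5, 60)])
v6: WRITE c=64  (c history now [(6, 64)])
READ b @v2: history=[(1, 83), (2, 36), (4, 25)] -> pick v2 -> 36
READ a @v1: history=[(3, 53), (5, 60)] -> no version <= 1 -> NONE
v7: WRITE b=50  (b history now [(1, 83), (2, 36), (4, 25), (7, 50)])
READ a @v2: history=[(3, 53), (5, 60)] -> no version <= 2 -> NONE
READ b @v3: history=[(1, 83), (2, 36), (4, 25), (7, 50)] -> pick v2 -> 36
v8: WRITE a=34  (a history now [(3, 53), (5, 60), (8, 34)])
Read results in order: ['36', '36', 'NONE', 'NONE', '36']
NONE count = 2

Answer: 2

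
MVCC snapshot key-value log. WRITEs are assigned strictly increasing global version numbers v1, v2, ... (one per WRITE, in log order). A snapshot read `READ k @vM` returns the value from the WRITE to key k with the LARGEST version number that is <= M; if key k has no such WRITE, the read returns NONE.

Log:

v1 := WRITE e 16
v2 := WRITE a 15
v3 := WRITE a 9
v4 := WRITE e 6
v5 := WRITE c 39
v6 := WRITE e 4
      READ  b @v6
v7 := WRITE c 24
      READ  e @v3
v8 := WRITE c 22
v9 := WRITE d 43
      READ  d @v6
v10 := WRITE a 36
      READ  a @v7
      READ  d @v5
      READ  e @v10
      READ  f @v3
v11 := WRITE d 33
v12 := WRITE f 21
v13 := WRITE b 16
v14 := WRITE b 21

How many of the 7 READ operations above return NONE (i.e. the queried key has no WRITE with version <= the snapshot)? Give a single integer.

v1: WRITE e=16  (e history now [(1, 16)])
v2: WRITE a=15  (a history now [(2, 15)])
v3: WRITE a=9  (a history now [(2, 15), (3, 9)])
v4: WRITE e=6  (e history now [(1, 16), (4, 6)])
v5: WRITE c=39  (c history now [(5, 39)])
v6: WRITE e=4  (e history now [(1, 16), (4, 6), (6, 4)])
READ b @v6: history=[] -> no version <= 6 -> NONE
v7: WRITE c=24  (c history now [(5, 39), (7, 24)])
READ e @v3: history=[(1, 16), (4, 6), (6, 4)] -> pick v1 -> 16
v8: WRITE c=22  (c history now [(5, 39), (7, 24), (8, 22)])
v9: WRITE d=43  (d history now [(9, 43)])
READ d @v6: history=[(9, 43)] -> no version <= 6 -> NONE
v10: WRITE a=36  (a history now [(2, 15), (3, 9), (10, 36)])
READ a @v7: history=[(2, 15), (3, 9), (10, 36)] -> pick v3 -> 9
READ d @v5: history=[(9, 43)] -> no version <= 5 -> NONE
READ e @v10: history=[(1, 16), (4, 6), (6, 4)] -> pick v6 -> 4
READ f @v3: history=[] -> no version <= 3 -> NONE
v11: WRITE d=33  (d history now [(9, 43), (11, 33)])
v12: WRITE f=21  (f history now [(12, 21)])
v13: WRITE b=16  (b history now [(13, 16)])
v14: WRITE b=21  (b history now [(13, 16), (14, 21)])
Read results in order: ['NONE', '16', 'NONE', '9', 'NONE', '4', 'NONE']
NONE count = 4

Answer: 4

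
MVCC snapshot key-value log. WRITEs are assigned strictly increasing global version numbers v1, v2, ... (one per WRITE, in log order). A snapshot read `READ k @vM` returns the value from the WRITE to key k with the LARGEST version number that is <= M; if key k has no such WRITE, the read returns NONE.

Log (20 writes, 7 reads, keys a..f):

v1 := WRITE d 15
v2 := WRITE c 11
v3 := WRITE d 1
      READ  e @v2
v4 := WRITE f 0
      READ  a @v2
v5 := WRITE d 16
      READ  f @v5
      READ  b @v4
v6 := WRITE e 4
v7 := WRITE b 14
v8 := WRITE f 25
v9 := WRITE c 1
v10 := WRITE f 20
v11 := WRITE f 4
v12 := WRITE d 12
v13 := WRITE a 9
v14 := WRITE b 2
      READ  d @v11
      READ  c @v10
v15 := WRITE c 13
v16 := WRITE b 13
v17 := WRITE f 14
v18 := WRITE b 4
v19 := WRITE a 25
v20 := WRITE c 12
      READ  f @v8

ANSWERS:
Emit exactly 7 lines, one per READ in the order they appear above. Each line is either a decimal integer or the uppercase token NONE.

Answer: NONE
NONE
0
NONE
16
1
25

Derivation:
v1: WRITE d=15  (d history now [(1, 15)])
v2: WRITE c=11  (c history now [(2, 11)])
v3: WRITE d=1  (d history now [(1, 15), (3, 1)])
READ e @v2: history=[] -> no version <= 2 -> NONE
v4: WRITE f=0  (f history now [(4, 0)])
READ a @v2: history=[] -> no version <= 2 -> NONE
v5: WRITE d=16  (d history now [(1, 15), (3, 1), (5, 16)])
READ f @v5: history=[(4, 0)] -> pick v4 -> 0
READ b @v4: history=[] -> no version <= 4 -> NONE
v6: WRITE e=4  (e history now [(6, 4)])
v7: WRITE b=14  (b history now [(7, 14)])
v8: WRITE f=25  (f history now [(4, 0), (8, 25)])
v9: WRITE c=1  (c history now [(2, 11), (9, 1)])
v10: WRITE f=20  (f history now [(4, 0), (8, 25), (10, 20)])
v11: WRITE f=4  (f history now [(4, 0), (8, 25), (10, 20), (11, 4)])
v12: WRITE d=12  (d history now [(1, 15), (3, 1), (5, 16), (12, 12)])
v13: WRITE a=9  (a history now [(13, 9)])
v14: WRITE b=2  (b history now [(7, 14), (14, 2)])
READ d @v11: history=[(1, 15), (3, 1), (5, 16), (12, 12)] -> pick v5 -> 16
READ c @v10: history=[(2, 11), (9, 1)] -> pick v9 -> 1
v15: WRITE c=13  (c history now [(2, 11), (9, 1), (15, 13)])
v16: WRITE b=13  (b history now [(7, 14), (14, 2), (16, 13)])
v17: WRITE f=14  (f history now [(4, 0), (8, 25), (10, 20), (11, 4), (17, 14)])
v18: WRITE b=4  (b history now [(7, 14), (14, 2), (16, 13), (18, 4)])
v19: WRITE a=25  (a history now [(13, 9), (19, 25)])
v20: WRITE c=12  (c history now [(2, 11), (9, 1), (15, 13), (20, 12)])
READ f @v8: history=[(4, 0), (8, 25), (10, 20), (11, 4), (17, 14)] -> pick v8 -> 25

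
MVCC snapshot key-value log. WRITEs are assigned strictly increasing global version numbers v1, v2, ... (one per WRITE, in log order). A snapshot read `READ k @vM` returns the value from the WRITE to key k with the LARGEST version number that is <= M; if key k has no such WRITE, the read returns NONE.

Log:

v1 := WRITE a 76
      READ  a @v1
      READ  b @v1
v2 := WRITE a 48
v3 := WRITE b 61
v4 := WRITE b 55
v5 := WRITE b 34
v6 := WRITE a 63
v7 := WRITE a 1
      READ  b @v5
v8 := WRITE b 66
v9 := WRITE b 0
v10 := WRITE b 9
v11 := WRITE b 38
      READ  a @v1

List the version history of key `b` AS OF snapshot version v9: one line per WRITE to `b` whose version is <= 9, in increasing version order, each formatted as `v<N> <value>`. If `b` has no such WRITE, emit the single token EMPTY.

Scan writes for key=b with version <= 9:
  v1 WRITE a 76 -> skip
  v2 WRITE a 48 -> skip
  v3 WRITE b 61 -> keep
  v4 WRITE b 55 -> keep
  v5 WRITE b 34 -> keep
  v6 WRITE a 63 -> skip
  v7 WRITE a 1 -> skip
  v8 WRITE b 66 -> keep
  v9 WRITE b 0 -> keep
  v10 WRITE b 9 -> drop (> snap)
  v11 WRITE b 38 -> drop (> snap)
Collected: [(3, 61), (4, 55), (5, 34), (8, 66), (9, 0)]

Answer: v3 61
v4 55
v5 34
v8 66
v9 0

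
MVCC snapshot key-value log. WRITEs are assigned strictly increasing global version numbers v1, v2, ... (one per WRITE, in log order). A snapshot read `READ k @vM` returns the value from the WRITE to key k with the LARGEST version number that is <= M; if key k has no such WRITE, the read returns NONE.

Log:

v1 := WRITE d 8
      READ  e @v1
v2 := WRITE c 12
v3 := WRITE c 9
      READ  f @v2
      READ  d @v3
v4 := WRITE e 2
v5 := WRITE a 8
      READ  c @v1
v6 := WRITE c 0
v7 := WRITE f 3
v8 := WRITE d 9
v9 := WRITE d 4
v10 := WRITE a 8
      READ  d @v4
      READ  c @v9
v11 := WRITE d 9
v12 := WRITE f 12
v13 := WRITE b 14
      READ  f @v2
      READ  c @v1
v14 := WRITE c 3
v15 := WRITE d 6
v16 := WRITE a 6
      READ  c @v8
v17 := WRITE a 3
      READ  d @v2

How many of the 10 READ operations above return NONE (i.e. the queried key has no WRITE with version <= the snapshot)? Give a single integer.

v1: WRITE d=8  (d history now [(1, 8)])
READ e @v1: history=[] -> no version <= 1 -> NONE
v2: WRITE c=12  (c history now [(2, 12)])
v3: WRITE c=9  (c history now [(2, 12), (3, 9)])
READ f @v2: history=[] -> no version <= 2 -> NONE
READ d @v3: history=[(1, 8)] -> pick v1 -> 8
v4: WRITE e=2  (e history now [(4, 2)])
v5: WRITE a=8  (a history now [(5, 8)])
READ c @v1: history=[(2, 12), (3, 9)] -> no version <= 1 -> NONE
v6: WRITE c=0  (c history now [(2, 12), (3, 9), (6, 0)])
v7: WRITE f=3  (f history now [(7, 3)])
v8: WRITE d=9  (d history now [(1, 8), (8, 9)])
v9: WRITE d=4  (d history now [(1, 8), (8, 9), (9, 4)])
v10: WRITE a=8  (a history now [(5, 8), (10, 8)])
READ d @v4: history=[(1, 8), (8, 9), (9, 4)] -> pick v1 -> 8
READ c @v9: history=[(2, 12), (3, 9), (6, 0)] -> pick v6 -> 0
v11: WRITE d=9  (d history now [(1, 8), (8, 9), (9, 4), (11, 9)])
v12: WRITE f=12  (f history now [(7, 3), (12, 12)])
v13: WRITE b=14  (b history now [(13, 14)])
READ f @v2: history=[(7, 3), (12, 12)] -> no version <= 2 -> NONE
READ c @v1: history=[(2, 12), (3, 9), (6, 0)] -> no version <= 1 -> NONE
v14: WRITE c=3  (c history now [(2, 12), (3, 9), (6, 0), (14, 3)])
v15: WRITE d=6  (d history now [(1, 8), (8, 9), (9, 4), (11, 9), (15, 6)])
v16: WRITE a=6  (a history now [(5, 8), (10, 8), (16, 6)])
READ c @v8: history=[(2, 12), (3, 9), (6, 0), (14, 3)] -> pick v6 -> 0
v17: WRITE a=3  (a history now [(5, 8), (10, 8), (16, 6), (17, 3)])
READ d @v2: history=[(1, 8), (8, 9), (9, 4), (11, 9), (15, 6)] -> pick v1 -> 8
Read results in order: ['NONE', 'NONE', '8', 'NONE', '8', '0', 'NONE', 'NONE', '0', '8']
NONE count = 5

Answer: 5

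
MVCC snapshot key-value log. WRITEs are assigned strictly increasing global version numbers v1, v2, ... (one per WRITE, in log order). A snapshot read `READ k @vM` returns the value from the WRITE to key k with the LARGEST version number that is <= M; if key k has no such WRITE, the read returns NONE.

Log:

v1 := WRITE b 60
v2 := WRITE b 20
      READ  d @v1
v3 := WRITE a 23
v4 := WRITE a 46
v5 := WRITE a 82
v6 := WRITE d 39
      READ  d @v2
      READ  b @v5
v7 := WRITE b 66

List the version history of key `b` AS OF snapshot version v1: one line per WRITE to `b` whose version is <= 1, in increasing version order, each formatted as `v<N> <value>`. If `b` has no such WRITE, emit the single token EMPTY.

Answer: v1 60

Derivation:
Scan writes for key=b with version <= 1:
  v1 WRITE b 60 -> keep
  v2 WRITE b 20 -> drop (> snap)
  v3 WRITE a 23 -> skip
  v4 WRITE a 46 -> skip
  v5 WRITE a 82 -> skip
  v6 WRITE d 39 -> skip
  v7 WRITE b 66 -> drop (> snap)
Collected: [(1, 60)]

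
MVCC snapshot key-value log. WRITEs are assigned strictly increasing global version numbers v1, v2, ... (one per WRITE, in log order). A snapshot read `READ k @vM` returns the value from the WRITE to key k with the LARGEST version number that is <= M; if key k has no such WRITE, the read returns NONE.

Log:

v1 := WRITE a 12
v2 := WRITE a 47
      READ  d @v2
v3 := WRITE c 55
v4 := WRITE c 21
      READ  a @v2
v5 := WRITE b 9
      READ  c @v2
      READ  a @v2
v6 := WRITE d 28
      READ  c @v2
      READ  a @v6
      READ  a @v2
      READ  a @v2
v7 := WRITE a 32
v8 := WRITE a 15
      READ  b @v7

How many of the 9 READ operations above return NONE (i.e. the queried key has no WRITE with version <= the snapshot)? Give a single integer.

v1: WRITE a=12  (a history now [(1, 12)])
v2: WRITE a=47  (a history now [(1, 12), (2, 47)])
READ d @v2: history=[] -> no version <= 2 -> NONE
v3: WRITE c=55  (c history now [(3, 55)])
v4: WRITE c=21  (c history now [(3, 55), (4, 21)])
READ a @v2: history=[(1, 12), (2, 47)] -> pick v2 -> 47
v5: WRITE b=9  (b history now [(5, 9)])
READ c @v2: history=[(3, 55), (4, 21)] -> no version <= 2 -> NONE
READ a @v2: history=[(1, 12), (2, 47)] -> pick v2 -> 47
v6: WRITE d=28  (d history now [(6, 28)])
READ c @v2: history=[(3, 55), (4, 21)] -> no version <= 2 -> NONE
READ a @v6: history=[(1, 12), (2, 47)] -> pick v2 -> 47
READ a @v2: history=[(1, 12), (2, 47)] -> pick v2 -> 47
READ a @v2: history=[(1, 12), (2, 47)] -> pick v2 -> 47
v7: WRITE a=32  (a history now [(1, 12), (2, 47), (7, 32)])
v8: WRITE a=15  (a history now [(1, 12), (2, 47), (7, 32), (8, 15)])
READ b @v7: history=[(5, 9)] -> pick v5 -> 9
Read results in order: ['NONE', '47', 'NONE', '47', 'NONE', '47', '47', '47', '9']
NONE count = 3

Answer: 3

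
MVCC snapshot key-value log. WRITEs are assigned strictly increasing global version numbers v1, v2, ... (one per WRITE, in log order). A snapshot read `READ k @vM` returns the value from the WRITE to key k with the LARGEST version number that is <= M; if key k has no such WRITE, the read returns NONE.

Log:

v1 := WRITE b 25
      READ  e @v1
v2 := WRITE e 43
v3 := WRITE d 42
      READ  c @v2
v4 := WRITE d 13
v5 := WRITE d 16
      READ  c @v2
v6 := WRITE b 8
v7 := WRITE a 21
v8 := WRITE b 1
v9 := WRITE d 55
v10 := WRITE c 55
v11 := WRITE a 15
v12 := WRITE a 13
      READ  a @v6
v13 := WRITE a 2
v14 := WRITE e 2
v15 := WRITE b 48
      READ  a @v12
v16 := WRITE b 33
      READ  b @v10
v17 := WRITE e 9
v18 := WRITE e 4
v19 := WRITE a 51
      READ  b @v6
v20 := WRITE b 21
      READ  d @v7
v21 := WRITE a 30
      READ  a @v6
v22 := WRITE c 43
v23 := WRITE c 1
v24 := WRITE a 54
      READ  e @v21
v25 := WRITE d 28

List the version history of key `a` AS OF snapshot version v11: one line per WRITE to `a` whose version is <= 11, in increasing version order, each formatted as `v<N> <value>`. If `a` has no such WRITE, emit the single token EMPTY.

Scan writes for key=a with version <= 11:
  v1 WRITE b 25 -> skip
  v2 WRITE e 43 -> skip
  v3 WRITE d 42 -> skip
  v4 WRITE d 13 -> skip
  v5 WRITE d 16 -> skip
  v6 WRITE b 8 -> skip
  v7 WRITE a 21 -> keep
  v8 WRITE b 1 -> skip
  v9 WRITE d 55 -> skip
  v10 WRITE c 55 -> skip
  v11 WRITE a 15 -> keep
  v12 WRITE a 13 -> drop (> snap)
  v13 WRITE a 2 -> drop (> snap)
  v14 WRITE e 2 -> skip
  v15 WRITE b 48 -> skip
  v16 WRITE b 33 -> skip
  v17 WRITE e 9 -> skip
  v18 WRITE e 4 -> skip
  v19 WRITE a 51 -> drop (> snap)
  v20 WRITE b 21 -> skip
  v21 WRITE a 30 -> drop (> snap)
  v22 WRITE c 43 -> skip
  v23 WRITE c 1 -> skip
  v24 WRITE a 54 -> drop (> snap)
  v25 WRITE d 28 -> skip
Collected: [(7, 21), (11, 15)]

Answer: v7 21
v11 15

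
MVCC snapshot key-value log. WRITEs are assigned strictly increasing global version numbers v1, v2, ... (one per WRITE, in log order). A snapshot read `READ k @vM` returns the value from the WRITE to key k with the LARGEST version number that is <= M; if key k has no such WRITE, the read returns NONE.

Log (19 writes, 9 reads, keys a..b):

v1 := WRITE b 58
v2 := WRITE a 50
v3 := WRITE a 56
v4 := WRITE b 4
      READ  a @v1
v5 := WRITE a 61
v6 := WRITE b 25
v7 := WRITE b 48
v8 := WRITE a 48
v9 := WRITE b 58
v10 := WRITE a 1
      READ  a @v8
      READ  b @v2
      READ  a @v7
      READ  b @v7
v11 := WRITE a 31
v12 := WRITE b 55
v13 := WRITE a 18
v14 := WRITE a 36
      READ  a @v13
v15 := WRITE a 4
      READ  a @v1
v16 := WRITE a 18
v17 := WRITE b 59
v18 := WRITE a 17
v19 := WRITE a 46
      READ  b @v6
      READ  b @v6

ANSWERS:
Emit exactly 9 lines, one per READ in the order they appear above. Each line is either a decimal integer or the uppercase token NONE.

v1: WRITE b=58  (b history now [(1, 58)])
v2: WRITE a=50  (a history now [(2, 50)])
v3: WRITE a=56  (a history now [(2, 50), (3, 56)])
v4: WRITE b=4  (b history now [(1, 58), (4, 4)])
READ a @v1: history=[(2, 50), (3, 56)] -> no version <= 1 -> NONE
v5: WRITE a=61  (a history now [(2, 50), (3, 56), (5, 61)])
v6: WRITE b=25  (b history now [(1, 58), (4, 4), (6, 25)])
v7: WRITE b=48  (b history now [(1, 58), (4, 4), (6, 25), (7, 48)])
v8: WRITE a=48  (a history now [(2, 50), (3, 56), (5, 61), (8, 48)])
v9: WRITE b=58  (b history now [(1, 58), (4, 4), (6, 25), (7, 48), (9, 58)])
v10: WRITE a=1  (a history now [(2, 50), (3, 56), (5, 61), (8, 48), (10, 1)])
READ a @v8: history=[(2, 50), (3, 56), (5, 61), (8, 48), (10, 1)] -> pick v8 -> 48
READ b @v2: history=[(1, 58), (4, 4), (6, 25), (7, 48), (9, 58)] -> pick v1 -> 58
READ a @v7: history=[(2, 50), (3, 56), (5, 61), (8, 48), (10, 1)] -> pick v5 -> 61
READ b @v7: history=[(1, 58), (4, 4), (6, 25), (7, 48), (9, 58)] -> pick v7 -> 48
v11: WRITE a=31  (a history now [(2, 50), (3, 56), (5, 61), (8, 48), (10, 1), (11, 31)])
v12: WRITE b=55  (b history now [(1, 58), (4, 4), (6, 25), (7, 48), (9, 58), (12, 55)])
v13: WRITE a=18  (a history now [(2, 50), (3, 56), (5, 61), (8, 48), (10, 1), (11, 31), (13, 18)])
v14: WRITE a=36  (a history now [(2, 50), (3, 56), (5, 61), (8, 48), (10, 1), (11, 31), (13, 18), (14, 36)])
READ a @v13: history=[(2, 50), (3, 56), (5, 61), (8, 48), (10, 1), (11, 31), (13, 18), (14, 36)] -> pick v13 -> 18
v15: WRITE a=4  (a history now [(2, 50), (3, 56), (5, 61), (8, 48), (10, 1), (11, 31), (13, 18), (14, 36), (15, 4)])
READ a @v1: history=[(2, 50), (3, 56), (5, 61), (8, 48), (10, 1), (11, 31), (13, 18), (14, 36), (15, 4)] -> no version <= 1 -> NONE
v16: WRITE a=18  (a history now [(2, 50), (3, 56), (5, 61), (8, 48), (10, 1), (11, 31), (13, 18), (14, 36), (15, 4), (16, 18)])
v17: WRITE b=59  (b history now [(1, 58), (4, 4), (6, 25), (7, 48), (9, 58), (12, 55), (17, 59)])
v18: WRITE a=17  (a history now [(2, 50), (3, 56), (5, 61), (8, 48), (10, 1), (11, 31), (13, 18), (14, 36), (15, 4), (16, 18), (18, 17)])
v19: WRITE a=46  (a history now [(2, 50), (3, 56), (5, 61), (8, 48), (10, 1), (11, 31), (13, 18), (14, 36), (15, 4), (16, 18), (18, 17), (19, 46)])
READ b @v6: history=[(1, 58), (4, 4), (6, 25), (7, 48), (9, 58), (12, 55), (17, 59)] -> pick v6 -> 25
READ b @v6: history=[(1, 58), (4, 4), (6, 25), (7, 48), (9, 58), (12, 55), (17, 59)] -> pick v6 -> 25

Answer: NONE
48
58
61
48
18
NONE
25
25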